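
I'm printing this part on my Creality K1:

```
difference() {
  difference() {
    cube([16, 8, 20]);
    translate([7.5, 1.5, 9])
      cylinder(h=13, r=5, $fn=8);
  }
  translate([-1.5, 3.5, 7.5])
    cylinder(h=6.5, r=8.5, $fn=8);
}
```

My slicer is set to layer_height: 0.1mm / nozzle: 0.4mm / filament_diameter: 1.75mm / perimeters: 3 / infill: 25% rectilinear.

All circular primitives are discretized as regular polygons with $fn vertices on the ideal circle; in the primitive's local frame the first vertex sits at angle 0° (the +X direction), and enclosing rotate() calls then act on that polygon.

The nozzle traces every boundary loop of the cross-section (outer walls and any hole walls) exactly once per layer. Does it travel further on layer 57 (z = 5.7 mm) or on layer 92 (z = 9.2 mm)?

layer 57 (z = 5.7 mm)

Layer 57 (z = 5.7): the cube (footprint 16×8) is included at this height (perimeter 48.00 mm); the cylinder at (7.5, 1.5) is not intersected at this z (z outside [9, 22]); Taking the first minus the rest: none of the subtracted shapes is present at this height, so the 16×8 cube is unchanged — boundary = 48.00 mm; the cylinder at (-1.5, 3.5) is absent (z outside [7.5, 14]); Subtracting the remaining from the first: none of the subtracted shapes is present at this height, so the result so far is unchanged — boundary = 48.00 mm. So its perimeter = 48.00 mm. Layer 92 (z = 9.2): the 16×8 cube contributes its full rectangle (perimeter 48.00 mm); the r=5 cylinder at (7.5, 1.5) contributes a regular 8-gon of circumradius 5 (perimeter = 2·8·5.000·sin(180°/8) = 30.61 mm); After the difference (first − rest): starting from the 16×8 cube, the r=5 cylinder at (7.5, 1.5) partially overlaps it — only the 49.42 mm² overlap (of its 70.71 mm²) is removed, clipping the outline — boundary = 57.80 mm; the r=8.5 cylinder at (-1.5, 3.5) contributes a regular 8-gon of circumradius 8.5 (perimeter = 2·8·8.500·sin(180°/8) = 52.04 mm); Taking the first minus the rest: starting from the result so far, the r=8.5 cylinder at (-1.5, 3.5) partially overlaps it — only the 31.67 mm² overlap (of its 204.35 mm²) is removed, clipping the outline — boundary = 36.16 mm. So its perimeter = 36.16 mm. Layer 57 is larger (48.00 vs 36.16 mm).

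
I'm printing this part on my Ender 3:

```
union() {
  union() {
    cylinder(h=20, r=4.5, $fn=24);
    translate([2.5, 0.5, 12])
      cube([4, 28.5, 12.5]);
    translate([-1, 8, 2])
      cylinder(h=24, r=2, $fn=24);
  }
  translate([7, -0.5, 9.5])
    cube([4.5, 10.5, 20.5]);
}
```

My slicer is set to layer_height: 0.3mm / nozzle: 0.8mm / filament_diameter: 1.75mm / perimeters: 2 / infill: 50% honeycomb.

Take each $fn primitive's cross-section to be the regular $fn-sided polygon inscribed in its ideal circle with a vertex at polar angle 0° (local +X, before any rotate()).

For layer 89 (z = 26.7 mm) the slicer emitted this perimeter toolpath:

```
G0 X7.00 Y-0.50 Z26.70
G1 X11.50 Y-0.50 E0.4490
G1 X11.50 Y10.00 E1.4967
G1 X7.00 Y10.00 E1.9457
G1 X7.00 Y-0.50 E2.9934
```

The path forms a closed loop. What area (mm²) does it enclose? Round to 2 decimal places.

47.25 mm²

Apply the shoelace formula to the sequence of (X, Y) vertices; enclosed area = 47.25 mm².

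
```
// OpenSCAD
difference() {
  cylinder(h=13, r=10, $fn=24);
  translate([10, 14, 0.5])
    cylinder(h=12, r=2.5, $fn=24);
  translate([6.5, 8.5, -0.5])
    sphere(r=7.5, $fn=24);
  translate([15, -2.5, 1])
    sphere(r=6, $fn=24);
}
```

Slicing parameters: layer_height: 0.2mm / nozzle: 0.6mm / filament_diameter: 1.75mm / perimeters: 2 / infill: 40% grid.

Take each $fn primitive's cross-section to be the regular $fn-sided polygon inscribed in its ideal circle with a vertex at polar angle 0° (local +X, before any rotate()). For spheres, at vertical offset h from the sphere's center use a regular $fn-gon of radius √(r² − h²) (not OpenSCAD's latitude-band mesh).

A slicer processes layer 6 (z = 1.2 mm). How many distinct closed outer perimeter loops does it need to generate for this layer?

At z = 1.2 mm: the cylinder: section is a regular 24-gon, circumradius r=10; the cylinder at (10, 14): section is a regular 24-gon, circumradius r=2.5; the r=7.5 sphere at (6.5, 8.5) slices to a regular 24-gon of circumradius 7.305 (√(r²−h²) with h=1.7 from center); the r=6 sphere at (15, -2.5) contributes a regular 24-gon of circumradius √(6²−0.2²) = 5.997; After the difference (first − rest): starting from the r=10 cylinder, the r=2.5 cylinder at (10, 14) misses the remaining region (no effect); the r=7.5 sphere at (6.5, 8.5) partially overlaps it — only the 59.78 mm² overlap (of its 165.73 mm²) is removed, clipping the outline; the r=6 sphere at (15, -2.5) partially overlaps it — only the 2.12 mm² overlap (of its 111.69 mm²) is removed, clipping the outline — 1 connected region. The result has 1 disconnected region.

1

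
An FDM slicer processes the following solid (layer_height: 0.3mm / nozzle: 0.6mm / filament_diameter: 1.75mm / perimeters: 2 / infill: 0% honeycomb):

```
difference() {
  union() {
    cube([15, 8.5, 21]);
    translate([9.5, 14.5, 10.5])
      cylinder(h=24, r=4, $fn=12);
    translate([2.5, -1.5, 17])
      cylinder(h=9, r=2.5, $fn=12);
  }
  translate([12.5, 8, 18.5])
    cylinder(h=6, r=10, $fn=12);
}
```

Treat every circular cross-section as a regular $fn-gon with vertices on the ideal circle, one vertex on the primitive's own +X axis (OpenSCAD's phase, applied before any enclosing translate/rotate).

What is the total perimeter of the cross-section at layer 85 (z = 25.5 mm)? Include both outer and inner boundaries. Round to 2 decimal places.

At z = 25.5 mm: the cube does not reach this height (z outside [0, 21]); the cylinder at (9.5, 14.5): section is a regular 12-gon, circumradius r=4 (perimeter = 2·12·4.000·sin(180°/12) = 24.85 mm); the r=2.5 cylinder at (2.5, -1.5) contributes a regular 12-gon of circumradius 2.5 (perimeter = 2·12·2.500·sin(180°/12) = 15.53 mm); Merging all regions: the 2 present regions are separate (no shared area or edge), so areas and boundary lengths simply add and each stays a separate island — boundary = 40.38 mm; the cylinder at (12.5, 8) is absent (z outside [18.5, 24.5]); Subtracting the remaining from the first: none of the subtracted shapes is present at this height, so that combined region is unchanged — boundary = 40.38 mm. Overall, the cross-section has 2 separate islands. Total boundary length (outer) = 40.38 mm.

40.38 mm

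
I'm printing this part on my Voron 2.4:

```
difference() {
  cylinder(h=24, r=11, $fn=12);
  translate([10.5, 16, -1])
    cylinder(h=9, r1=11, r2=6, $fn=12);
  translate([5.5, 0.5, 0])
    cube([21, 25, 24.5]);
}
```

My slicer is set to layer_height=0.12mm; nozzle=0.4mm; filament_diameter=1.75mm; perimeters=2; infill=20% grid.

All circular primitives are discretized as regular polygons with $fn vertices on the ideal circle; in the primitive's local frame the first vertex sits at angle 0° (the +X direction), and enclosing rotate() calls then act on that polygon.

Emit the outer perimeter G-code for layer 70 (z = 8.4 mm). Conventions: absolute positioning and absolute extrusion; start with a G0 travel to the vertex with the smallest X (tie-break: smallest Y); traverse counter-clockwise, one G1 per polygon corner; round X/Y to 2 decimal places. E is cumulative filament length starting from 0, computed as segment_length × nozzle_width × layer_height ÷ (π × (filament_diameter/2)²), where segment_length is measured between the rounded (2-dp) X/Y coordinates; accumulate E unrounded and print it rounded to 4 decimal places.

G0 X-11.00 Y0.00 Z8.40
G1 X-9.53 Y-5.50 E0.1136
G1 X-5.50 Y-9.53 E0.2273
G1 X0.00 Y-11.00 E0.3410
G1 X5.50 Y-9.53 E0.4546
G1 X9.53 Y-5.50 E0.5683
G1 X11.00 Y0.00 E0.6819
G1 X10.87 Y0.50 E0.6922
G1 X5.50 Y0.50 E0.7994
G1 X5.50 Y9.53 E0.9796
G1 X0.00 Y11.00 E1.0932
G1 X-5.50 Y9.53 E1.2068
G1 X-9.53 Y5.50 E1.3205
G1 X-11.00 Y0.00 E1.4342

At z = 8.4 mm: the cylinder: section is a regular 12-gon, circumradius r=11; the cone at (10.5, 16) is absent (z outside [-1, 8]); the 21×25 cube at (5.5, 0.5) contributes its full rectangle; Subtracting the remaining from the first: starting from the r=11 cylinder, the 21×25 cube at (5.5, 0.5) partially overlaps it — only the 31.59 mm² overlap (of its 525.00 mm²) is removed, clipping the outline — 1 connected region. The outline is a single polygon with 13 vertices. Extrusion per mm of travel: 0.4 × 0.12 / (π × 0.875²) = 0.019956. Accumulating E over each segment gives final E = 1.4342.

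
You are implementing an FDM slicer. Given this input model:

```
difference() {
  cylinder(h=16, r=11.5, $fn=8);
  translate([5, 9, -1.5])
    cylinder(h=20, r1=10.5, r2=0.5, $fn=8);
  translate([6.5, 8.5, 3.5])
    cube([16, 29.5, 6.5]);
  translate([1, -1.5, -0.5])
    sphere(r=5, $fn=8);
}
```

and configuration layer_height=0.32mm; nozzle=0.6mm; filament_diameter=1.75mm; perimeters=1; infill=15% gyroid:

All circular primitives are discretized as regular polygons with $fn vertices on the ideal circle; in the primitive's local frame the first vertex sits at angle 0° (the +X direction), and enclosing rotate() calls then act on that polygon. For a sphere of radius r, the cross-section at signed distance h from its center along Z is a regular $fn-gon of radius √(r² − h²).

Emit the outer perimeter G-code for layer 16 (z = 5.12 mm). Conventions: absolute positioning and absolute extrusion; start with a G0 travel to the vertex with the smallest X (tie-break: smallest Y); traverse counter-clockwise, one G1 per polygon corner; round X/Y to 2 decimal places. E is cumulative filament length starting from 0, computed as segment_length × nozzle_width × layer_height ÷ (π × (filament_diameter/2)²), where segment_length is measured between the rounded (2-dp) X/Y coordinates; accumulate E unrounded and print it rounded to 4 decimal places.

At z = 5.12 mm: the r=11.5 cylinder contributes a regular 8-gon of circumradius 11.5; the cone at (5, 9) (r1=10.5→r2=0.5) has section circumradius 7.190 here — a regular 8-gon; the cube at (6.5, 8.5) (footprint 16×29.5) is included at this height; the sphere at (1, -1.5) is not intersected at this z (|z−center|=5.620 > r=5); After the difference (first − rest): starting from the r=11.5 cylinder, the cone at (5, 9) partially overlaps it — only the 71.99 mm² overlap (of its 146.22 mm²) is removed, clipping the outline; the 16×29.5 cube at (6.5, 8.5) misses the remaining region (no effect) — 1 connected region. The outline is a single polygon with 11 vertices. Extrusion per mm of travel: 0.6 × 0.32 / (π × 0.875²) = 0.079824. Accumulating E over each segment gives final E = 5.8950.

G0 X-11.50 Y0.00 Z5.12
G1 X-8.13 Y-8.13 E0.7025
G1 X0.00 Y-11.50 E1.4050
G1 X8.13 Y-8.13 E2.1075
G1 X11.50 Y0.00 E2.8101
G1 X9.91 Y3.84 E3.1418
G1 X5.00 Y1.81 E3.5659
G1 X-0.08 Y3.92 E4.0050
G1 X-2.19 Y9.00 E4.4441
G1 X-1.39 Y10.92 E4.6102
G1 X-8.13 Y8.13 E5.1925
G1 X-11.50 Y0.00 E5.8950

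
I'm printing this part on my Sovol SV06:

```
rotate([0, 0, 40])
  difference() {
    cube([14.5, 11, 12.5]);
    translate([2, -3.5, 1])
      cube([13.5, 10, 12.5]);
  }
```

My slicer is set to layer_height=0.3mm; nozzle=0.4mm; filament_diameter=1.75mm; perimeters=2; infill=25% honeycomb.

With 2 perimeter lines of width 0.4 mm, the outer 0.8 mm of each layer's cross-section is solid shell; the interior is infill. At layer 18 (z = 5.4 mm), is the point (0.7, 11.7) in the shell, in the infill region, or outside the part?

infill

At z = 5.4 mm: the cube is present — its section is the full 14.5×11 rectangle; the cube at (2, -3.5) (footprint 13.5×10) is included at this height; After the difference (first − rest): starting from the 14.5×11 cube, the 13.5×10 cube at (2, -3.5) partially overlaps it — only the 81.25 mm² overlap (of its 135.00 mm²) is removed, clipping the outline — 1 connected region; (rotated 40° about Z; rotation is an isometry so areas/perimeters/island counts are preserved). Overall, the cross-section is a single solid region. Undo the 40° rotation: the query point maps to (8.057, 8.513) in the un-rotated model frame. The nearest boundary edge runs (14.50, 6.50)→(2.00, 6.50); distance from the point to it = 2.01 mm. The point is inside the cross-section and 2.01 mm from the nearest boundary — more than the 0.8 mm shell width (2 × 0.4), so it's in the infill interior.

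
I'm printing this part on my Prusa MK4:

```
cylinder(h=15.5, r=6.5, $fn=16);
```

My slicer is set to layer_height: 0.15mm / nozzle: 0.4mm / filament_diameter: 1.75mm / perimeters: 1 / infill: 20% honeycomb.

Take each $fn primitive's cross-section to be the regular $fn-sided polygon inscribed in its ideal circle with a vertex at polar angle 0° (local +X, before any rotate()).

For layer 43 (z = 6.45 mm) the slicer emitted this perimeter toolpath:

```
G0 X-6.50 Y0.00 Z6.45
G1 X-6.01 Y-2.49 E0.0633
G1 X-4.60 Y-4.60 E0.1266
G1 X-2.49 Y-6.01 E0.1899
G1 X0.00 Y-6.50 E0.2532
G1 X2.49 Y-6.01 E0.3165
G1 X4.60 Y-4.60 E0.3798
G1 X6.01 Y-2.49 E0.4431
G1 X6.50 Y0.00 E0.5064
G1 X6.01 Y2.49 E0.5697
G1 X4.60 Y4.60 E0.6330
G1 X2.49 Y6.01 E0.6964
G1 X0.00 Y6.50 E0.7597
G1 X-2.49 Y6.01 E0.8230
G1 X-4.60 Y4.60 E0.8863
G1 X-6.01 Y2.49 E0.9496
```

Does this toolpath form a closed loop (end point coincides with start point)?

no

Start point (G0): (-6.50, 0.00). End point (last G1): the path does not return to the start — open.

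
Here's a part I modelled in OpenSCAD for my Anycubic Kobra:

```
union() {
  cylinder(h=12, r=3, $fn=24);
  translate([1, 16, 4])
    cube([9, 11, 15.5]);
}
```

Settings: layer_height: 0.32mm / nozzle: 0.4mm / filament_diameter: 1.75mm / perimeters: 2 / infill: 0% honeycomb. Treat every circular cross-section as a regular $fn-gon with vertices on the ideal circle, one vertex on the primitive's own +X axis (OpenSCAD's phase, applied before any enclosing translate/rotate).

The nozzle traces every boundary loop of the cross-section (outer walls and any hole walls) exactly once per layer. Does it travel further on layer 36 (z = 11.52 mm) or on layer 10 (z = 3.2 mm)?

layer 36 (z = 11.52 mm)

Layer 36 (z = 11.52): the r=3 cylinder contributes a regular 24-gon of circumradius 3 (perimeter = 2·24·3.000·sin(180°/24) = 18.80 mm); the cube at (1, 16) (footprint 9×11) is included at this height (perimeter 40.00 mm); Taking the union: the 2 present regions are separate (no shared area or edge), so areas and boundary lengths simply add and each stays a separate island — boundary = 58.80 mm. So its perimeter = 58.80 mm. Layer 10 (z = 3.2): the r=3 cylinder gives a regular 24-gon of circumradius 3 (constant along its height) (perimeter = 2·24·3.000·sin(180°/24) = 18.80 mm); the cube at (1, 16) is absent (z outside [4, 19.5]); Taking the union: only the r=3 cylinder is present, so the union is just that shape — boundary = 18.80 mm. So its perimeter = 18.80 mm. Layer 36 is larger (58.80 vs 18.80 mm).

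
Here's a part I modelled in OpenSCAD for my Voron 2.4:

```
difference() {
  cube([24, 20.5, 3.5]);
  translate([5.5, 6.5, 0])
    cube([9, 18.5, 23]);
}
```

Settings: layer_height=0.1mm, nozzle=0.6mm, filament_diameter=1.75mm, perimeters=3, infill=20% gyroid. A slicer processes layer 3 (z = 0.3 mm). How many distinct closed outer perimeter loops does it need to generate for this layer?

At z = 0.3 mm: the cube is present — its section is the full 24×20.5 rectangle; the cube at (5.5, 6.5) (footprint 9×18.5) is included at this height; Subtracting the remaining from the first: starting from the 24×20.5 cube, the 9×18.5 cube at (5.5, 6.5) partially overlaps it — only the 126.00 mm² overlap (of its 166.50 mm²) is removed, clipping the outline — 1 connected region. The result has 1 disconnected region.

1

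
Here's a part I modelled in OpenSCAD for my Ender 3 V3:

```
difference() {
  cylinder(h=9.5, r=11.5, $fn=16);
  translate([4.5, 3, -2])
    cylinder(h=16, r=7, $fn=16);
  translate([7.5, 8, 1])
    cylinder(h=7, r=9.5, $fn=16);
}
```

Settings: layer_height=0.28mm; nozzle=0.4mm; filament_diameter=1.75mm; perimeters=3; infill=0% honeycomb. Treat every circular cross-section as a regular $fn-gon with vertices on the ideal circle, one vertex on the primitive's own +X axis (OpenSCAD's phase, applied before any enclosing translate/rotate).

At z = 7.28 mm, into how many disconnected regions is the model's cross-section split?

1

At z = 7.28 mm: the r=11.5 cylinder contributes a regular 16-gon of circumradius 11.5; the r=7 cylinder at (4.5, 3) contributes a regular 16-gon of circumradius 7; the r=9.5 cylinder at (7.5, 8) gives a regular 16-gon of circumradius 9.5 (constant along its height); After the difference (first − rest): starting from the r=11.5 cylinder, the r=7 cylinder at (4.5, 3) partially overlaps it — only the 143.11 mm² overlap (of its 150.01 mm²) is removed, clipping the outline; the r=9.5 cylinder at (7.5, 8) partially overlaps it — only the 16.13 mm² overlap (of its 276.30 mm²) is removed, clipping the outline — 1 connected region. The result has 1 disconnected region.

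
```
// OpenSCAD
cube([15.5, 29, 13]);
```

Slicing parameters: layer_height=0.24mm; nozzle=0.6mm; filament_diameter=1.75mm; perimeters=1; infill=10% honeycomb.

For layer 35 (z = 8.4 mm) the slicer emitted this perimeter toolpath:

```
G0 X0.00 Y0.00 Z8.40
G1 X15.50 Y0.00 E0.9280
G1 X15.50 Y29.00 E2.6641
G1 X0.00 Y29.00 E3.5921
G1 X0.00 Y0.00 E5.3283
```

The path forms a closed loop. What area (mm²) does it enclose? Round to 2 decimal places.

Apply the shoelace formula to the sequence of (X, Y) vertices; enclosed area = 449.50 mm².

449.50 mm²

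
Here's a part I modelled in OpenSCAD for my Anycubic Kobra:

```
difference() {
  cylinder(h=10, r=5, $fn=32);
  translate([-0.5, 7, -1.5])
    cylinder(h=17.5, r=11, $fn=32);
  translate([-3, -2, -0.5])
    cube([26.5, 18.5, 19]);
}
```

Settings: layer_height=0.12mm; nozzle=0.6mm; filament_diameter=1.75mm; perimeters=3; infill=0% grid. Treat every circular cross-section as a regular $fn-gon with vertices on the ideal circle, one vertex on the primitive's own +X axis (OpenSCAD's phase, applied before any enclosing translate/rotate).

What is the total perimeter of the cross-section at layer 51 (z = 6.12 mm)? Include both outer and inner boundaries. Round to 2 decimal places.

At z = 6.12 mm: the r=5 cylinder gives a regular 32-gon of circumradius 5 (constant along its height) (perimeter = 2·32·5.000·sin(180°/32) = 31.37 mm); the r=11 cylinder at (-0.5, 7) contributes a regular 32-gon of circumradius 11 (perimeter = 2·32·11.000·sin(180°/32) = 69.00 mm); the cube at (-3, -2) is present — its section is the full 26.5×18.5 rectangle (perimeter 90.00 mm); After the difference (first − rest): starting from the r=5 cylinder, the r=11 cylinder at (-0.5, 7) partially overlaps it — only the 72.55 mm² overlap (of its 377.69 mm²) is removed, clipping the outline; the 26.5×18.5 cube at (-3, -2) misses the remaining region (no effect) — boundary = 16.20 mm. Overall, the cross-section is a single solid region. Total boundary length (outer) = 16.20 mm.

16.20 mm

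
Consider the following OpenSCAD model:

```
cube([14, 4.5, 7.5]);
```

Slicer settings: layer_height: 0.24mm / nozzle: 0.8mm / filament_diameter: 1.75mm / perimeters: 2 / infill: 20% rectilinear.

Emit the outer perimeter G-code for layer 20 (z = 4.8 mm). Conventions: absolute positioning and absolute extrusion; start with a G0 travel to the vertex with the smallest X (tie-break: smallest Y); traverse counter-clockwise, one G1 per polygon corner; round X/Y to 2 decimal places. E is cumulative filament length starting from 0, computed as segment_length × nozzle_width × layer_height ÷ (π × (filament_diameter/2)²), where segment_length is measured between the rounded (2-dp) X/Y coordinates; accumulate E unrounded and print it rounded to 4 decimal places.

G0 X0.00 Y0.00 Z4.80
G1 X14.00 Y0.00 E1.1175
G1 X14.00 Y4.50 E1.4767
G1 X0.00 Y4.50 E2.5943
G1 X0.00 Y0.00 E2.9535

At z = 4.8 mm: the cube (footprint 14×4.5) is included at this height. The outline is a single polygon with 4 vertices. Extrusion per mm of travel: 0.8 × 0.24 / (π × 0.875²) = 0.079824. Accumulating E over each segment gives final E = 2.9535.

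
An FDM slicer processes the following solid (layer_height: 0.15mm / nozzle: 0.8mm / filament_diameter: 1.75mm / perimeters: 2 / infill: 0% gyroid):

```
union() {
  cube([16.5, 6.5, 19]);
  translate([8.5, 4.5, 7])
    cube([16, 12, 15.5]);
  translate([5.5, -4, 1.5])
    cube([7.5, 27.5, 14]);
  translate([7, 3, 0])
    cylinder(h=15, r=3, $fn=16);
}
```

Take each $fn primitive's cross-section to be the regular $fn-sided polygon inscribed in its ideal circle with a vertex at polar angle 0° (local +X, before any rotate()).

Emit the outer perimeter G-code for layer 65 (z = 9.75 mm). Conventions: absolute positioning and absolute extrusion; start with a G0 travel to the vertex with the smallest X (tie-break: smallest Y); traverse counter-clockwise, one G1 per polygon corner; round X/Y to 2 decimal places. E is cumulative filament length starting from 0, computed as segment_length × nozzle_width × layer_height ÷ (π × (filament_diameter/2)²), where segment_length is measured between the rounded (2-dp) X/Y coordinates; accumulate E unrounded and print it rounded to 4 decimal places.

At z = 9.75 mm: the cube is present — its section is the full 16.5×6.5 rectangle; the 16×12 cube at (8.5, 4.5) contributes its full rectangle; the 7.5×27.5 cube at (5.5, -4) contributes its full rectangle; the r=3 cylinder at (7, 3) gives a regular 16-gon of circumradius 3 (constant along its height); Taking the union: the regions partially overlap (shared area 137.30 mm²), so overlapping operands fuse into one piece — 1 connected region. The outline is a single polygon with 14 vertices. Extrusion per mm of travel: 0.8 × 0.15 / (π × 0.875²) = 0.049890. Accumulating E over each segment gives final E = 5.1886.

G0 X0.00 Y0.00 Z9.75
G1 X5.50 Y0.00 E0.2744
G1 X5.50 Y-4.00 E0.4740
G1 X13.00 Y-4.00 E0.8481
G1 X13.00 Y0.00 E1.0477
G1 X16.50 Y0.00 E1.2223
G1 X16.50 Y4.50 E1.4468
G1 X24.50 Y4.50 E1.8459
G1 X24.50 Y16.50 E2.4446
G1 X13.00 Y16.50 E3.0184
G1 X13.00 Y23.50 E3.3676
G1 X5.50 Y23.50 E3.7418
G1 X5.50 Y6.50 E4.5899
G1 X0.00 Y6.50 E4.8643
G1 X0.00 Y0.00 E5.1886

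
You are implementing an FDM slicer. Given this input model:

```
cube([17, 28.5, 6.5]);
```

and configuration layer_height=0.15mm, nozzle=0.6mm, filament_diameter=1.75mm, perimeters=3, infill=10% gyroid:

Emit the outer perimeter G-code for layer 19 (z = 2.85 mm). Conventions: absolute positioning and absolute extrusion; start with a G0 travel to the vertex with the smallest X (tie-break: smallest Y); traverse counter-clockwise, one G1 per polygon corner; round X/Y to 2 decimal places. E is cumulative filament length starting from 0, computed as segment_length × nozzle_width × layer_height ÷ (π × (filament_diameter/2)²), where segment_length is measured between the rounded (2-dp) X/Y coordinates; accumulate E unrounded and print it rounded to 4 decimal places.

G0 X0.00 Y0.00 Z2.85
G1 X17.00 Y0.00 E0.6361
G1 X17.00 Y28.50 E1.7025
G1 X0.00 Y28.50 E2.3386
G1 X0.00 Y0.00 E3.4050

At z = 2.85 mm: the 17×28.5 cube contributes its full rectangle. The outline is a single polygon with 4 vertices. Extrusion per mm of travel: 0.6 × 0.15 / (π × 0.875²) = 0.037418. Accumulating E over each segment gives final E = 3.4050.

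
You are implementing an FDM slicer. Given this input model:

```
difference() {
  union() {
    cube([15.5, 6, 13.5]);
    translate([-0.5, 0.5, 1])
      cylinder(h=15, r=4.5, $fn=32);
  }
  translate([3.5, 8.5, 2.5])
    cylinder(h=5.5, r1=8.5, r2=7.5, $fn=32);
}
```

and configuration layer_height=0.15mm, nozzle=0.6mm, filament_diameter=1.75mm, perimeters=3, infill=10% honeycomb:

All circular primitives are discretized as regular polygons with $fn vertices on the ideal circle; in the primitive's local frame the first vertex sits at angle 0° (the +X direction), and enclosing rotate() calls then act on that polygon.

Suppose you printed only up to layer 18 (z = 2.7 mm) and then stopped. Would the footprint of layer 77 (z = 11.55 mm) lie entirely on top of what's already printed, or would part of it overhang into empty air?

part overhangs

Compare the two slices. At z = 2.7: the cube is present — its section is the full 15.5×6 rectangle (area 93.00 mm²); the r=4.5 cylinder at (-0.5, 0.5) gives a regular 32-gon of circumradius 4.5 (constant along its height) (area = (32/2)·4.500²·sin(360°/32) = 63.21 mm²); Merging all regions: the regions partially overlap — summed areas 156.21 mm² minus the doubly-counted overlap 15.55 mm² gives 140.66 mm² — area = 140.66 mm²; the cone at (3.5, 8.5) (r1=8.5→r2=7.5) has section circumradius 8.464 here — a regular 32-gon (area = (32/2)·8.464²·sin(360°/32) = 223.60 mm²); Taking the first minus the rest: starting from the result so far (140.66 mm²), the cone at (3.5, 8.5) partially overlaps it — only the 64.29 mm² overlap (of its 223.60 mm²) is removed, clipping the outline — area = 76.37 mm². At z = 11.55: the 15.5×6 cube contributes its full rectangle (area 93.00 mm²); the r=4.5 cylinder at (-0.5, 0.5) contributes a regular 32-gon of circumradius 4.5 (area = (32/2)·4.500²·sin(360°/32) = 63.21 mm²); Taking the union: the regions partially overlap — summed areas 156.21 mm² minus the doubly-counted overlap 15.55 mm² gives 140.66 mm² — area = 140.66 mm²; the cone at (3.5, 8.5) is not intersected at this z (z outside [2.5, 8]); Taking the first minus the rest: none of the subtracted shapes is present at this height, so that combined region is unchanged — area = 140.66 mm². Checking containment: at z = 11.55 the cross-section extends beyond the z = 2.7 cross-section by about 64.29 mm².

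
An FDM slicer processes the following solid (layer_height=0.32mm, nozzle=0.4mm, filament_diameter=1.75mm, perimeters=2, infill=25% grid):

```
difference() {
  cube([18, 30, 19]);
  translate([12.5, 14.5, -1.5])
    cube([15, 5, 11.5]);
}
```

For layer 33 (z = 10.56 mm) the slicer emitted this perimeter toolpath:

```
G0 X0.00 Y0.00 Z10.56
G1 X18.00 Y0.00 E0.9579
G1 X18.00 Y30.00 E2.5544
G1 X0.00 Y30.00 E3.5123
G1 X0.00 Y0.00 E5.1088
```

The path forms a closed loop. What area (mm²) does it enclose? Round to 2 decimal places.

Apply the shoelace formula to the sequence of (X, Y) vertices; enclosed area = 540.00 mm².

540.00 mm²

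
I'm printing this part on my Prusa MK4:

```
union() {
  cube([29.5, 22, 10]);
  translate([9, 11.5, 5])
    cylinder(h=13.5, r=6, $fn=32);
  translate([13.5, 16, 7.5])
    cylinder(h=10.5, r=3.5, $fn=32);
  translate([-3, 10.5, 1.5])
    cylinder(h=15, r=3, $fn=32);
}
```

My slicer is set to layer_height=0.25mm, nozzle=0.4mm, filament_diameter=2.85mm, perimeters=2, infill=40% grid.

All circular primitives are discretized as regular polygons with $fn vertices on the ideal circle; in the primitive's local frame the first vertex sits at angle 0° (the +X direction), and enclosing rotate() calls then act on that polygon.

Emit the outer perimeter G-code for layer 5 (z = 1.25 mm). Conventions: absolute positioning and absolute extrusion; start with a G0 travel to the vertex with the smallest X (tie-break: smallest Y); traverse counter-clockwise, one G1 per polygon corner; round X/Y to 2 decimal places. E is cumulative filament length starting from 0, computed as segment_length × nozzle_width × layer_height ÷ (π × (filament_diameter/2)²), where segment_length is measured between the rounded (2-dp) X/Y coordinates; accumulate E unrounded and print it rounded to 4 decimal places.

G0 X0.00 Y0.00 Z1.25
G1 X29.50 Y0.00 E0.4624
G1 X29.50 Y22.00 E0.8073
G1 X0.00 Y22.00 E1.2697
G1 X0.00 Y0.00 E1.6146

At z = 1.25 mm: the cube is present — its section is the full 29.5×22 rectangle; the cylinder at (9, 11.5) is absent (z outside [5, 18.5]); the cylinder at (13.5, 16) is absent (z outside [7.5, 18]); the cylinder at (-3, 10.5) is not intersected at this z (z outside [1.5, 16.5]); Combining (union): only the 29.5×22 cube is present, so the union is just that shape — 1 connected region. The outline is a single polygon with 4 vertices. Extrusion per mm of travel: 0.4 × 0.25 / (π × 1.425²) = 0.015675. Accumulating E over each segment gives final E = 1.6146.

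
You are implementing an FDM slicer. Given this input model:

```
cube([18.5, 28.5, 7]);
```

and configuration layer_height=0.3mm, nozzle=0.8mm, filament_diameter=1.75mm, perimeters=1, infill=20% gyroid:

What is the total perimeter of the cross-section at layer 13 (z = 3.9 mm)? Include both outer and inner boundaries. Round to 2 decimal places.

94.00 mm

At z = 3.9 mm: the 18.5×28.5 cube contributes its full rectangle (perimeter 94.00 mm). Overall, the cross-section is a single solid region. Total boundary length (outer) = 94.00 mm.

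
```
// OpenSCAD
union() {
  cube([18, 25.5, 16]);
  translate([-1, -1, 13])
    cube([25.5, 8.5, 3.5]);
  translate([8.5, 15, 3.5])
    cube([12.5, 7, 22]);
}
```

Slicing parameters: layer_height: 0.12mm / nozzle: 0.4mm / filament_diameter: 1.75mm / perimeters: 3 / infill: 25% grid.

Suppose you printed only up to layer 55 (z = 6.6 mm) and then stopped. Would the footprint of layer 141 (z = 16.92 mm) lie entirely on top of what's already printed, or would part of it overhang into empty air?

Compare the two slices. At z = 6.6: the cube (footprint 18×25.5) is included at this height (area 459.00 mm²); the cube at (-1, -1) does not reach this height (z outside [13, 16.5]); the cube at (8.5, 15) is present — its section is the full 12.5×7 rectangle (area 87.50 mm²); Merging all regions: the regions partially overlap — summed areas 546.50 mm² minus the doubly-counted overlap 66.50 mm² gives 480.00 mm² — area = 480.00 mm². At z = 16.92: the cube is absent (z outside [0, 16]); the cube at (-1, -1) is not intersected at this z (z outside [13, 16.5]); the cube at (8.5, 15) (footprint 12.5×7) is included at this height (area 87.50 mm²); Combining (union): only the 12.5×7 cube at (8.5, 15) is present, so the union is just that shape — area = 87.50 mm². Checking containment: the cross-section at z = 16.92 is a subset of the cross-section at z = 6.6.

entirely on top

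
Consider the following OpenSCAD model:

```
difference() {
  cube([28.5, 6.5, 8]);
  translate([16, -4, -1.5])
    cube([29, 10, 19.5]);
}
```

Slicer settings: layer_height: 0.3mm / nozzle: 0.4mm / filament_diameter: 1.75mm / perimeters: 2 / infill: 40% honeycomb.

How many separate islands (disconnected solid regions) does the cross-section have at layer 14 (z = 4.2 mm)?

At z = 4.2 mm: the 28.5×6.5 cube contributes its full rectangle; the cube at (16, -4) (footprint 29×10) is included at this height; Taking the first minus the rest: starting from the 28.5×6.5 cube, the 29×10 cube at (16, -4) partially overlaps it — only the 75.00 mm² overlap (of its 290.00 mm²) is removed, clipping the outline — 1 connected region. Overall, the cross-section is a single solid region. Island count = 1.

1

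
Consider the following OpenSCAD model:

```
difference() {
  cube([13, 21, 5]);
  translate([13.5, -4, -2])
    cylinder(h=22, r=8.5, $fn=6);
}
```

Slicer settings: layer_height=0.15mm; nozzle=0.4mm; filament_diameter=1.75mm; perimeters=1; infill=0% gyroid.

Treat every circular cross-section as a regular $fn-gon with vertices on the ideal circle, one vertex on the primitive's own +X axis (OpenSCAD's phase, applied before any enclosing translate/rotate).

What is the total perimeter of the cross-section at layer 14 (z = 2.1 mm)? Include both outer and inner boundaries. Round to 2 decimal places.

At z = 2.1 mm: the 13×21 cube contributes its full rectangle (perimeter 68.00 mm); the cylinder at (13.5, -4): section is a regular 6-gon, circumradius r=8.5 (perimeter = 2·6·8.500·sin(180°/6) = 51.00 mm); After the difference (first − rest): starting from the 13×21 cube, the r=8.5 cylinder at (13.5, -4) partially overlaps it — only the 15.87 mm² overlap (of its 187.71 mm²) is removed, clipping the outline — boundary = 66.58 mm. Overall, the cross-section is a single solid region. Total boundary length (outer) = 66.58 mm.

66.58 mm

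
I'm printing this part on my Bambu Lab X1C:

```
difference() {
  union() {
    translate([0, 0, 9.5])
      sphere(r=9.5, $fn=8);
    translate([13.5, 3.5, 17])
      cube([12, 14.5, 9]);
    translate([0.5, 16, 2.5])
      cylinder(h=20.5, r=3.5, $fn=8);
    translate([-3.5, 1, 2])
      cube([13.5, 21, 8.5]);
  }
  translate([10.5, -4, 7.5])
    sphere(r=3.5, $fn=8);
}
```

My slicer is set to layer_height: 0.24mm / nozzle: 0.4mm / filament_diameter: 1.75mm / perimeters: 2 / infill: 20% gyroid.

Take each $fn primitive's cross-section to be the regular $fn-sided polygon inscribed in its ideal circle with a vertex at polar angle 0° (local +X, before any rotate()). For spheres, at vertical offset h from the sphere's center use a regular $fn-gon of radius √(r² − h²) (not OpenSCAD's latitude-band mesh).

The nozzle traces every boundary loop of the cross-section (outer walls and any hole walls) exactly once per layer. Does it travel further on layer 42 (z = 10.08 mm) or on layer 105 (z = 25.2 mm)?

layer 42 (z = 10.08 mm)

Layer 42 (z = 10.08): the r=9.5 sphere slices to a regular 8-gon of circumradius 9.482 (√(r²−h²) with h=0.58 from center) (perimeter = 2·8·9.482·sin(180°/8) = 58.06 mm); the cube at (13.5, 3.5) does not reach this height (z outside [17, 26]); the cylinder at (0.5, 16): section is a regular 8-gon, circumradius r=3.5 (perimeter = 2·8·3.500·sin(180°/8) = 21.43 mm); the cube at (-3.5, 1) (footprint 13.5×21) is included at this height (perimeter 69.00 mm); Merging all regions: the regions partially overlap (shared area 116.10 mm²), so the edge portions inside another operand are dropped and the merged outline is re-measured after clipping — boundary = 90.24 mm; the r=3.5 sphere at (10.5, -4) contributes a regular 8-gon of circumradius √(3.5²−2.58²) = 2.365 (perimeter = 2·8·2.365·sin(180°/8) = 14.48 mm); Taking the first minus the rest: starting from the result so far, the r=3.5 sphere at (10.5, -4) misses the remaining region (no effect) — boundary = 90.24 mm. So its perimeter = 90.24 mm. Layer 105 (z = 25.2): the sphere is not intersected at this z (|z−center|=15.700 > r=9.5); the 12×14.5 cube at (13.5, 3.5) contributes its full rectangle (perimeter 53.00 mm); the cylinder at (0.5, 16) is absent (z outside [2.5, 23]); the cube at (-3.5, 1) is absent (z outside [2, 10.5]); Taking the union: only the 12×14.5 cube at (13.5, 3.5) is present, so the union is just that shape — boundary = 53.00 mm; the sphere at (10.5, -4) is not intersected at this z (|z−center|=17.700 > r=3.5); After the difference (first − rest): none of the subtracted shapes is present at this height, so that combined region is unchanged — boundary = 53.00 mm. So its perimeter = 53.00 mm. Layer 42 is larger (90.24 vs 53.00 mm).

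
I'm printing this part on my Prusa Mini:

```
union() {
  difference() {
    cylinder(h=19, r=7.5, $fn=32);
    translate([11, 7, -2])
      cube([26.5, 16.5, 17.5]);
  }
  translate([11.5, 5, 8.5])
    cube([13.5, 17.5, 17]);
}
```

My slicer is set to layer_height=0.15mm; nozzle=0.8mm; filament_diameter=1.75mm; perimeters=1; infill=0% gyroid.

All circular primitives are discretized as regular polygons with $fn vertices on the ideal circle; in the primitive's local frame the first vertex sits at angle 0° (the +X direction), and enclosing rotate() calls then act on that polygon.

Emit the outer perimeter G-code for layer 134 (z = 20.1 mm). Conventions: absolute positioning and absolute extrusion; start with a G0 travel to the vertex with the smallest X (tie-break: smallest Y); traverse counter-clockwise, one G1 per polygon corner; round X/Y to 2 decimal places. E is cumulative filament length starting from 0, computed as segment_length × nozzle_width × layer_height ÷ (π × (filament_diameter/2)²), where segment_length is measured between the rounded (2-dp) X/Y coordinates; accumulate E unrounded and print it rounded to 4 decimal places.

G0 X11.50 Y5.00 Z20.10
G1 X25.00 Y5.00 E0.6735
G1 X25.00 Y22.50 E1.5466
G1 X11.50 Y22.50 E2.2201
G1 X11.50 Y5.00 E3.0932

At z = 20.1 mm: the cylinder is absent (z outside [0, 19]); the cube at (11, 7) is absent (z outside [-2, 15.5]); After the difference (first − rest): the first operand is absent here, so nothing remains; the 13.5×17.5 cube at (11.5, 5) contributes its full rectangle; Merging all regions: only the 13.5×17.5 cube at (11.5, 5) is present, so the union is just that shape — 1 connected region. The outline is a single polygon with 4 vertices. Extrusion per mm of travel: 0.8 × 0.15 / (π × 0.875²) = 0.049890. Accumulating E over each segment gives final E = 3.0932.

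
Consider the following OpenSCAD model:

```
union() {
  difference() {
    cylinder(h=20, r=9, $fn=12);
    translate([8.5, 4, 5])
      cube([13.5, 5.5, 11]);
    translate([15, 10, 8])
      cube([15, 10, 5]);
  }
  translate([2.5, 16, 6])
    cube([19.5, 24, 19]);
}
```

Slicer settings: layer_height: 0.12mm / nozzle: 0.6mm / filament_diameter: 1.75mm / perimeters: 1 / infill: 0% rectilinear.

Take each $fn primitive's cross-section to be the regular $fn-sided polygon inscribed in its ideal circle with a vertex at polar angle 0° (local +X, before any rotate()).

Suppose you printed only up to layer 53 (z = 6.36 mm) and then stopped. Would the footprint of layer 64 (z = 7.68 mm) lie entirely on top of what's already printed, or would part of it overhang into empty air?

Compare the two slices. At z = 6.36: the r=9 cylinder gives a regular 12-gon of circumradius 9 (constant along its height) (area = (12/2)·9.000²·sin(360°/12) = 243.00 mm²); the cube at (8.5, 4) is present — its section is the full 13.5×5.5 rectangle (area 74.25 mm²); the cube at (15, 10) is not intersected at this z (z outside [8, 13]); Subtracting the remaining from the first: starting from the r=9 cylinder (243.00 mm²), the 13.5×5.5 cube at (8.5, 4) misses the remaining region (no effect) — area = 243.00 mm²; the 19.5×24 cube at (2.5, 16) contributes its full rectangle (area 468.00 mm²); Taking the union: the 2 present regions are separate (no shared area or edge), so areas and boundary lengths simply add and each stays a separate island — area = 711.00 mm². At z = 7.68: the r=9 cylinder gives a regular 12-gon of circumradius 9 (constant along its height) (area = (12/2)·9.000²·sin(360°/12) = 243.00 mm²); the cube at (8.5, 4) is present — its section is the full 13.5×5.5 rectangle (area 74.25 mm²); the cube at (15, 10) does not reach this height (z outside [8, 13]); Taking the first minus the rest: starting from the r=9 cylinder (243.00 mm²), the 13.5×5.5 cube at (8.5, 4) misses the remaining region (no effect) — area = 243.00 mm²; the 19.5×24 cube at (2.5, 16) contributes its full rectangle (area 468.00 mm²); Taking the union: the 2 present regions are separate (no shared area or edge), so areas and boundary lengths simply add and each stays a separate island — area = 711.00 mm². Checking containment: the cross-section at z = 7.68 is a subset of the cross-section at z = 6.36.

entirely on top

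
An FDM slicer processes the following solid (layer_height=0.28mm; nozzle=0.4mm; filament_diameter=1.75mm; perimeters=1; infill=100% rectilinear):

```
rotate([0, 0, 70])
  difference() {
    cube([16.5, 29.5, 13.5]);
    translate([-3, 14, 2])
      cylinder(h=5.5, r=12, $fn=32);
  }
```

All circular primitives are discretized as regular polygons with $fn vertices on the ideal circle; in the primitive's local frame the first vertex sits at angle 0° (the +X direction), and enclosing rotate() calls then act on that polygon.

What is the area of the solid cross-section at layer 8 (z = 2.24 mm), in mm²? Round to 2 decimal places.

333.03 mm²

At z = 2.24 mm: the cube is present — its section is the full 16.5×29.5 rectangle (area 486.75 mm²); the r=12 cylinder at (-3, 14) contributes a regular 32-gon of circumradius 12 (area = (32/2)·12.000²·sin(360°/32) = 449.49 mm²); After the difference (first − rest): starting from the 16.5×29.5 cube (486.75 mm²), the r=12 cylinder at (-3, 14) partially overlaps it — only the 153.72 mm² overlap (of its 449.49 mm²) is removed, clipping the outline — area = 333.03 mm²; (rotated 70° about Z; rotation is an isometry so areas/perimeters/island counts are preserved). Overall, the cross-section is a single solid region. Net area = 333.03 mm².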